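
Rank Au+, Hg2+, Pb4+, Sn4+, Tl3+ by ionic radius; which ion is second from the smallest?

Pb4+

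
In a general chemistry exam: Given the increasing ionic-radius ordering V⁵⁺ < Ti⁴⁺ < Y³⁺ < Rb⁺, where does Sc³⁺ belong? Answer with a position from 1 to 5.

3

Tabulating Z and e⁻: V⁵⁺ has 18 e⁻ (Z=23), Ti⁴⁺ has 18 e⁻ (Z=22), Sc³⁺ has 18 e⁻ (Z=21), Y³⁺ has 36 e⁻ (Z=39), Rb⁺ has 36 e⁻ (Z=37). V⁵⁺ < Ti⁴⁺ (isoelectronic, higher Z=23 is smaller); Ti⁴⁺ < Sc³⁺ (both 18 e⁻, Z=22>21); Sc³⁺ < Y³⁺ (same group, period 4 vs 5); Y³⁺ < Rb⁺ (isoelectronic, higher Z=39 is smaller).
The complete sequence is V⁵⁺ < Ti⁴⁺ < Sc³⁺ < Y³⁺ < Rb⁺. Sc³⁺ sits at position 3.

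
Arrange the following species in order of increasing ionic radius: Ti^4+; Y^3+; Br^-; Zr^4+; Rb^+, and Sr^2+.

Ti^4+ < Zr^4+ < Y^3+ < Sr^2+ < Rb^+ < Br^-

Electron counts and nuclear charges: Ti^4+: 18 e⁻, Z=22, Zr^4+: 36 e⁻, Z=40, Y^3+: 36 e⁻, Z=39, Sr^2+: 36 e⁻, Z=38, Rb^+: 36 e⁻, Z=37, Br^-: 36 e⁻, Z=35. Ti^4+ < Zr^4+ (same group, period 4 vs 5); Zr^4+ < Y^3+ (isoelectronic, higher Z=40 is smaller); Y^3+ < Sr^2+ (isoelectronic, higher Z=39 is smaller); Sr^2+ < Rb^+ (isoelectronic, higher Z=38 is smaller); Rb^+ < Br^- (isoelectronic, higher Z=37 is smaller).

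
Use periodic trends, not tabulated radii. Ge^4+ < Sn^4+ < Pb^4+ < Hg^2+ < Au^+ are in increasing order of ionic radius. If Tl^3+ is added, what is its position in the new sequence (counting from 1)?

First list Z and electron count for each: Ge^4+ (Z=32, 28 e⁻), Sn^4+ (Z=50, 46 e⁻), Pb^4+ (Z=82, 78 e⁻), Tl^3+ (Z=81, 78 e⁻), Hg^2+ (Z=80, 78 e⁻), Au^+ (Z=79, 78 e⁻). Ge^4+ < Sn^4+ (same group, period 4 vs 5); Sn^4+ < Pb^4+ (same group, 1 shell fewer); Pb^4+ < Tl^3+ (both 78 e⁻, Z=82>81); Tl^3+ < Hg^2+ (isoelectronic, higher Z=81 is smaller); Hg^2+ < Au^+ (both 78 e⁻, Z=80>79).
Merged order: Ge^4+ < Sn^4+ < Pb^4+ < Tl^3+ < Hg^2+ < Au^+ — Tl^3+ is number 4.

4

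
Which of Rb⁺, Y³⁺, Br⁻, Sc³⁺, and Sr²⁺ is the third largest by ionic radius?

Sr²⁺

Work out protons and electrons: Sc³⁺ (Z=21, 18 e⁻), Y³⁺ (Z=39, 36 e⁻), Sr²⁺ (Z=38, 36 e⁻), Rb⁺ (Z=37, 36 e⁻), Br⁻ (Z=35, 36 e⁻). Sc³⁺ < Y³⁺ (same group, 1 shell fewer); Y³⁺ < Sr²⁺ (isoelectronic, higher Z=39 is smaller); Sr²⁺ < Rb⁺ (both 36 e⁻, Z=38>37); Rb⁺ < Br⁻ (both 36 e⁻, Z=37>35).
So the order is Sc³⁺ < Y³⁺ < Sr²⁺ < Rb⁺ < Br⁻; the 3rd-largest ion is Sr²⁺.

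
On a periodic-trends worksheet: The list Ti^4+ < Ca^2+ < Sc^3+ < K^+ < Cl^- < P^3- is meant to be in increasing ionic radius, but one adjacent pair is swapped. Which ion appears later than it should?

Compare adjacent ions: both have 18 electrons but Z(Sc)=21 > Z(Ca)=20, so Sc^3+ should be the smaller of the two — yet in this increasing list Ca^2+ sits before Sc^3+. Nothing else is reversed, so Sc^3+ should move one place to the left.

Sc^3+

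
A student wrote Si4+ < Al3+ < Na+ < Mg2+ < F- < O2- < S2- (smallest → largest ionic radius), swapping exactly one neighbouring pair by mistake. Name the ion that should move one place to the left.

Compare adjacent ions: both have 10 electrons but Z(Mg)=12 > Z(Na)=11, so Mg2+ should be the smaller of the two — yet in this increasing list Na+ sits before Mg2+. Nothing else is reversed, so Mg2+ should move one place to the left.

Mg2+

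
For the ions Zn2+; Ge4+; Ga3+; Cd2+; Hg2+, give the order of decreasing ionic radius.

Work out protons and electrons: Ge4+: 28 e⁻, Z=32, Ga3+: 28 e⁻, Z=31, Zn2+: 28 e⁻, Z=30, Cd2+: 46 e⁻, Z=48, Hg2+: 78 e⁻, Z=80. Ge4+ < Ga3+ (both 28 e⁻, Z=32>31); Ga3+ < Zn2+ (both 28 e⁻, Z=31>30); Zn2+ < Cd2+ (same group, period 4 vs 5); Cd2+ < Hg2+ (same group, 1 shell fewer).

Hg2+ > Cd2+ > Zn2+ > Ga3+ > Ge4+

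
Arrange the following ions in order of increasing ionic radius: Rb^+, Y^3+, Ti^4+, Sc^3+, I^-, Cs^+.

Work out protons and electrons: Ti^4+ (Z=22, 18 e⁻), Sc^3+ (Z=21, 18 e⁻), Y^3+ (Z=39, 36 e⁻), Rb^+ (Z=37, 36 e⁻), Cs^+ (Z=55, 54 e⁻), I^- (Z=53, 54 e⁻). Ti^4+ < Sc^3+ (both 18 e⁻, Z=22>21); Sc^3+ < Y^3+ (same group, 1 shell fewer); Y^3+ < Rb^+ (both 36 e⁻, Z=39>37); Rb^+ < Cs^+ (same group, 1 shell fewer); Cs^+ < I^- (both 54 e⁻, Z=55>53).

Ti^4+ < Sc^3+ < Y^3+ < Rb^+ < Cs^+ < I^-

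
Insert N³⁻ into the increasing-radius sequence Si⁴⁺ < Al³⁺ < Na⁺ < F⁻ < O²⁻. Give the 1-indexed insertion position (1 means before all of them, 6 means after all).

Each ion has 10 electrons. The ranking follows nuclear charge in reverse — greater Z gives a smaller radius. Si⁴⁺ (Z=14), Al³⁺ (Z=13), Na⁺ (Z=11), F⁻ (Z=9), O²⁻ (Z=8), N³⁻ (Z=7).
The complete sequence is Si⁴⁺ < Al³⁺ < Na⁺ < F⁻ < O²⁻ < N³⁻. N³⁻ sits at position 6.

6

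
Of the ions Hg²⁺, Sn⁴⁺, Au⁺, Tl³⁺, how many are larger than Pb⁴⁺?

3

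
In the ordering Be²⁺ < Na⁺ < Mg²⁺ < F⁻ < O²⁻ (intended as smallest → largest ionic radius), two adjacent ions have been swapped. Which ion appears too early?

Scanning neighbour by neighbour, only Na⁺/Mg²⁺ violates a trend: both have 10 electrons but Z(Mg)=12 > Z(Na)=11, so Mg²⁺ should be the smaller of the two. That makes Na⁺ the one sitting a position early relative to where it belongs.

Na⁺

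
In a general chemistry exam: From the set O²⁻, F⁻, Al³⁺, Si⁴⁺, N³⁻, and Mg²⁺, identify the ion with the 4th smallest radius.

F⁻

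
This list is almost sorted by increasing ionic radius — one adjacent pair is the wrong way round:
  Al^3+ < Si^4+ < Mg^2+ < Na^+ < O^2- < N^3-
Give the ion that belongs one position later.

Check each adjacent pair. Al^3+ and Si^4+ are reversed: they are isoelectronic (10 e⁻) and Si has more protons than Al (14 vs 13), making Si^4+ smaller. No other neighbouring pair contradicts the periodic trends, so Al^3+ is the ion listed too early.

Al^3+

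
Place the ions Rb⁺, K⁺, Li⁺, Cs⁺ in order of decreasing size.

All are in the same group with charge +1. Radius grows down the group as n (the outermost shell) increases.

Cs⁺ > Rb⁺ > K⁺ > Li⁺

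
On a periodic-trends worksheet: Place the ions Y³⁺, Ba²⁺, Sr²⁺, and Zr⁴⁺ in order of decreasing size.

Ba²⁺ > Sr²⁺ > Y³⁺ > Zr⁴⁺

First list Z and electron count for each: Zr⁴⁺ has 36 e⁻ (Z=40), Y³⁺ has 36 e⁻ (Z=39), Sr²⁺ has 36 e⁻ (Z=38), Ba²⁺ has 54 e⁻ (Z=56). Zr⁴⁺ < Y³⁺ (both 36 e⁻, Z=40>39); Y³⁺ < Sr²⁺ (both 36 e⁻, Z=39>38); Sr²⁺ < Ba²⁺ (same group, 1 shell fewer).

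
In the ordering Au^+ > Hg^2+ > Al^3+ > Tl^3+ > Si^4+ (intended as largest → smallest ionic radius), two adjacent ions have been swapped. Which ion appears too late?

Scanning neighbour by neighbour, only Al^3+/Tl^3+ violates a trend: both in group 13 with the same charge; Al^3+ (period 3) has the smaller radius. That makes Tl^3+ the one sitting a position late relative to where it belongs.

Tl^3+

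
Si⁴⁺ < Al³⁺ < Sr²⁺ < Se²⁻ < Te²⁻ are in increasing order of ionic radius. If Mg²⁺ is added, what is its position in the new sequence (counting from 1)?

Work out protons and electrons: Si⁴⁺ has 10 e⁻ (Z=14), Al³⁺ has 10 e⁻ (Z=13), Mg²⁺ has 10 e⁻ (Z=12), Sr²⁺ has 36 e⁻ (Z=38), Se²⁻ has 36 e⁻ (Z=34), Te²⁻ has 54 e⁻ (Z=52). Si⁴⁺ < Al³⁺ (both 10 e⁻, Z=14>13); Al³⁺ < Mg²⁺ (both 10 e⁻, Z=13>12); Mg²⁺ < Sr²⁺ (same group, period 3 vs 5); Sr²⁺ < Se²⁻ (both 36 e⁻, Z=38>34); Se²⁻ < Te²⁻ (same group, 1 shell fewer).
The complete sequence is Si⁴⁺ < Al³⁺ < Mg²⁺ < Sr²⁺ < Se²⁻ < Te²⁻. Mg²⁺ sits at position 3.

3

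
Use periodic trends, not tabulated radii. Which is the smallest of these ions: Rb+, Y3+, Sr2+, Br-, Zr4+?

Isoelectronic series (36 e⁻ each). Size is set by nuclear charge: more protons means a smaller ion. Zr4+ (Z=40), Y3+ (Z=39), Sr2+ (Z=38), Rb+ (Z=37), Br- (Z=35).

Zr4+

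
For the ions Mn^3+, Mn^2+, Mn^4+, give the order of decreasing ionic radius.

Mn^2+ > Mn^3+ > Mn^4+

Same element, different charge: the more highly charged cation has fewer electrons and a greater effective nuclear charge per electron, making Mn^4+ the smallest.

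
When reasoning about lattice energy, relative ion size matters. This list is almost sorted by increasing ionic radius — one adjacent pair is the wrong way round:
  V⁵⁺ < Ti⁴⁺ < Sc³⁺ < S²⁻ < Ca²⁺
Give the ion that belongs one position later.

S²⁻

The pair S²⁻, Ca²⁺ is the wrong way round — they are isoelectronic (18 e⁻) and Ca has more protons than S (20 vs 16), making Ca²⁺ smaller. All other adjacent pairs agree with periodic trends, so S²⁻ is the misplaced ion.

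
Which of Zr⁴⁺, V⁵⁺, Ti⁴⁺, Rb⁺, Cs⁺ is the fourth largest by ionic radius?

Tabulating Z and e⁻: V⁵⁺ has 18 e⁻ (Z=23), Ti⁴⁺ has 18 e⁻ (Z=22), Zr⁴⁺ has 36 e⁻ (Z=40), Rb⁺ has 36 e⁻ (Z=37), Cs⁺ has 54 e⁻ (Z=55). V⁵⁺ < Ti⁴⁺ (both 18 e⁻, Z=23>22); Ti⁴⁺ < Zr⁴⁺ (same group, period 4 vs 5); Zr⁴⁺ < Rb⁺ (both 36 e⁻, Z=40>37); Rb⁺ < Cs⁺ (same group, period 5 vs 6).
That gives V⁵⁺ < Ti⁴⁺ < Zr⁴⁺ < Rb⁺ < Cs⁺. From the largest end, number 4 is Ti⁴⁺.

Ti⁴⁺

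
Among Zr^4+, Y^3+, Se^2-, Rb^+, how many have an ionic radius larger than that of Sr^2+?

These species are isoelectronic with 36 electrons. The only difference is the number of protons: Zr^4+ (Z=40), Y^3+ (Z=39), Sr^2+ (Z=38), Rb^+ (Z=37), Se^2- (Z=34). The strongest nuclear pull (Zr^4+) gives the smallest ion.
Placing each against Sr^2+: smaller — Zr^4+, Y^3+; larger — Rb^+, Se^2-. That's 2.

2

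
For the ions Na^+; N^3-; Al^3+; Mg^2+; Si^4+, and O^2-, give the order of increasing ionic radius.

Si^4+ < Al^3+ < Mg^2+ < Na^+ < O^2- < N^3-

Isoelectronic series (10 e⁻ each). Size is set by nuclear charge: more protons means a smaller ion. Si^4+ (Z=14), Al^3+ (Z=13), Mg^2+ (Z=12), Na^+ (Z=11), O^2- (Z=8), N^3- (Z=7).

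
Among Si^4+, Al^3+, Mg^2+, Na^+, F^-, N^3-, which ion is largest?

These species are isoelectronic with 10 electrons. The only difference is the number of protons: Si^4+ (Z=14), Al^3+ (Z=13), Mg^2+ (Z=12), Na^+ (Z=11), F^- (Z=9), N^3- (Z=7). The strongest nuclear pull (Si^4+) gives the smallest ion.

N^3-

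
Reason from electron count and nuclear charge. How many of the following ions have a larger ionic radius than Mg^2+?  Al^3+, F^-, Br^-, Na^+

First list Z and electron count for each: Al^3+: 10 e⁻, Z=13, Mg^2+: 10 e⁻, Z=12, Na^+: 10 e⁻, Z=11, F^-: 10 e⁻, Z=9, Br^-: 36 e⁻, Z=35. Al^3+ < Mg^2+ (isoelectronic, higher Z=13 is smaller); Mg^2+ < Na^+ (both 10 e⁻, Z=12>11); Na^+ < F^- (both 10 e⁻, Z=11>9); F^- < Br^- (same group, period 2 vs 4).
Relative to Mg^2+, the ions that are larger are Na^+, F^-, Br^-. Count: 3.

3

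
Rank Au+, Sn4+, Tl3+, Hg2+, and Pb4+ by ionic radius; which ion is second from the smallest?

First list Z and electron count for each: Sn4+: 46 e⁻, Z=50, Pb4+: 78 e⁻, Z=82, Tl3+: 78 e⁻, Z=81, Hg2+: 78 e⁻, Z=80, Au+: 78 e⁻, Z=79. Sn4+ < Pb4+ (same group, period 5 vs 6); Pb4+ < Tl3+ (both 78 e⁻, Z=82>81); Tl3+ < Hg2+ (isoelectronic, higher Z=81 is smaller); Hg2+ < Au+ (both 78 e⁻, Z=80>79).
Ordering: Sn4+ < Pb4+ < Tl3+ < Hg2+ < Au+. The second smallest is Pb4+.

Pb4+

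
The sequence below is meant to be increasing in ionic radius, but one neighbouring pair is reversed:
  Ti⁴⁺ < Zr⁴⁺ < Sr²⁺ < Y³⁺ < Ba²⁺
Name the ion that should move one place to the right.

Sr²⁺

The pair Sr²⁺, Y³⁺ is the wrong way round — both have 36 electrons but Z(Y)=39 > Z(Sr)=38, so Y³⁺ should be the smaller of the two. All other adjacent pairs agree with periodic trends, so Sr²⁺ is the misplaced ion.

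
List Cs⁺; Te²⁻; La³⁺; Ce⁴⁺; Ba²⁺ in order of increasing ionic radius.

Ce⁴⁺ < La³⁺ < Ba²⁺ < Cs⁺ < Te²⁻

All of these have 54 electrons (isoelectronic). With the same electron cloud, the ion with the most protons pulls it in tightest. Nuclear charges: Ce⁴⁺ (Z=58), La³⁺ (Z=57), Ba²⁺ (Z=56), Cs⁺ (Z=55), Te²⁻ (Z=52). Highest Z is smallest.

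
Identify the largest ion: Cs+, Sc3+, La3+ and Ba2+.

First list Z and electron count for each: Sc3+ has 18 e⁻ (Z=21), La3+ has 54 e⁻ (Z=57), Ba2+ has 54 e⁻ (Z=56), Cs+ has 54 e⁻ (Z=55). Sc3+ < La3+ (same group, 2 shells fewer); La3+ < Ba2+ (isoelectronic, higher Z=57 is smaller); Ba2+ < Cs+ (both 54 e⁻, Z=56>55).

Cs+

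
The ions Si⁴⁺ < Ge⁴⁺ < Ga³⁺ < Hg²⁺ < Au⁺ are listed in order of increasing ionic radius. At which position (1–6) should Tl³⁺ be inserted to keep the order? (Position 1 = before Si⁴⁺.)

4

Work out protons and electrons: Si⁴⁺ has 10 e⁻ (Z=14), Ge⁴⁺ has 28 e⁻ (Z=32), Ga³⁺ has 28 e⁻ (Z=31), Tl³⁺ has 78 e⁻ (Z=81), Hg²⁺ has 78 e⁻ (Z=80), Au⁺ has 78 e⁻ (Z=79). Si⁴⁺ < Ge⁴⁺ (same group, 1 shell fewer); Ge⁴⁺ < Ga³⁺ (isoelectronic, higher Z=32 is smaller); Ga³⁺ < Tl³⁺ (same group, period 4 vs 6); Tl³⁺ < Hg²⁺ (both 78 e⁻, Z=81>80); Hg²⁺ < Au⁺ (isoelectronic, higher Z=80 is smaller).
With Tl³⁺ included the full order is Si⁴⁺ < Ge⁴⁺ < Ga³⁺ < Tl³⁺ < Hg²⁺ < Au⁺, so it takes position 4.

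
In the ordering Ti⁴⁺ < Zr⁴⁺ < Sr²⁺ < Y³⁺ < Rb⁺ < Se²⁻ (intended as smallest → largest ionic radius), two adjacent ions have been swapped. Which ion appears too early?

Scanning neighbour by neighbour, only Sr²⁺/Y³⁺ violates a trend: Y³⁺ and Sr²⁺ share 36 electrons; the higher nuclear charge on Y (Z=39) contracts it more, so Y³⁺ < Sr²⁺. That makes Sr²⁺ the one sitting a position early relative to where it belongs.

Sr²⁺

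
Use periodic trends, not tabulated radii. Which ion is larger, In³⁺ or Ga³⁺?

All are in the same group with charge +3. Radius grows down the group as n (the outermost shell) increases.

In³⁺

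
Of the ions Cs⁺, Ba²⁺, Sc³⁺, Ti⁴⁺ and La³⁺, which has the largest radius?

Cs⁺

Tabulating Z and e⁻: Ti⁴⁺ has 18 e⁻ (Z=22), Sc³⁺ has 18 e⁻ (Z=21), La³⁺ has 54 e⁻ (Z=57), Ba²⁺ has 54 e⁻ (Z=56), Cs⁺ has 54 e⁻ (Z=55). Ti⁴⁺ < Sc³⁺ (isoelectronic, higher Z=22 is smaller); Sc³⁺ < La³⁺ (same group, 2 shells fewer); La³⁺ < Ba²⁺ (isoelectronic, higher Z=57 is smaller); Ba²⁺ < Cs⁺ (both 54 e⁻, Z=56>55).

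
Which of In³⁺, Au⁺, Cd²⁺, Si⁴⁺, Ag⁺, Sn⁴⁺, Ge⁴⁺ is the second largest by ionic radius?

Si⁴⁺: 10 e⁻, Z=14, Ge⁴⁺: 28 e⁻, Z=32, Sn⁴⁺: 46 e⁻, Z=50, In³⁺: 46 e⁻, Z=49, Cd²⁺: 46 e⁻, Z=48, Ag⁺: 46 e⁻, Z=47, Au⁺: 78 e⁻, Z=79. Si⁴⁺ < Ge⁴⁺ (same group, period 3 vs 4); Ge⁴⁺ < Sn⁴⁺ (same group, period 4 vs 5); Sn⁴⁺ < In³⁺ (isoelectronic, higher Z=50 is smaller); In³⁺ < Cd²⁺ (isoelectronic, higher Z=49 is smaller); Cd²⁺ < Ag⁺ (both 46 e⁻, Z=48>47); Ag⁺ < Au⁺ (same group, 1 shell fewer).
That gives Si⁴⁺ < Ge⁴⁺ < Sn⁴⁺ < In³⁺ < Cd²⁺ < Ag⁺ < Au⁺. From the largest end, number 2 is Ag⁺.

Ag⁺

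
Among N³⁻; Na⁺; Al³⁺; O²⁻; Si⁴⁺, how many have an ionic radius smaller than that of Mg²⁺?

2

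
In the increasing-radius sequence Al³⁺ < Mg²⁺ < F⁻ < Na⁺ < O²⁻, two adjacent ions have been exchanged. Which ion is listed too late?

Na⁺

Check each adjacent pair. F⁻ and Na⁺ are reversed: both have 10 electrons but Z(Na)=11 > Z(F)=9, so Na⁺ should be the smaller of the two. No other neighbouring pair contradicts the periodic trends, so Na⁺ is the ion listed too late.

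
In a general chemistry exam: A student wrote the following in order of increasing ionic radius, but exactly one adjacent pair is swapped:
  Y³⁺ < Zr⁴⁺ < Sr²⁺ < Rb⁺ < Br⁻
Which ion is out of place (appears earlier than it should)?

Y³⁺

Check each adjacent pair. Y³⁺ and Zr⁴⁺ are reversed: both have 36 electrons but Z(Zr)=40 > Z(Y)=39, so Zr⁴⁺ should be the smaller of the two. No other neighbouring pair contradicts the periodic trends, so Y³⁺ is the ion listed too early.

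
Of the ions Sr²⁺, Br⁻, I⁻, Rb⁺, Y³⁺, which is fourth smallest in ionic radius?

Br⁻

Tabulating Z and e⁻: Y³⁺: 36 e⁻, Z=39, Sr²⁺: 36 e⁻, Z=38, Rb⁺: 36 e⁻, Z=37, Br⁻: 36 e⁻, Z=35, I⁻: 54 e⁻, Z=53. Y³⁺ < Sr²⁺ (isoelectronic, higher Z=39 is smaller); Sr²⁺ < Rb⁺ (both 36 e⁻, Z=38>37); Rb⁺ < Br⁻ (both 36 e⁻, Z=37>35); Br⁻ < I⁻ (same group, 1 shell fewer).
So the order is Y³⁺ < Sr²⁺ < Rb⁺ < Br⁻ < I⁻; the 4th-smallest ion is Br⁻.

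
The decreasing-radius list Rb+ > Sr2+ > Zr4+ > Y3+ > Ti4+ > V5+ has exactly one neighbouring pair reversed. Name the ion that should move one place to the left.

Y3+

The pair Zr4+, Y3+ is the wrong way round — they are isoelectronic (36 e⁻) and Zr has more protons than Y (40 vs 39), making Zr4+ smaller. All other adjacent pairs agree with periodic trends, so Y3+ is the misplaced ion.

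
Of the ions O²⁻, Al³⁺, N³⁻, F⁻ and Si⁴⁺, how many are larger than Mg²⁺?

These species are isoelectronic with 10 electrons. The only difference is the number of protons: Si⁴⁺ (Z=14), Al³⁺ (Z=13), Mg²⁺ (Z=12), F⁻ (Z=9), O²⁻ (Z=8), N³⁻ (Z=7). The strongest nuclear pull (Si⁴⁺) gives the smallest ion.
Relative to Mg²⁺, the ions that are larger are F⁻, O²⁻, N³⁻. Count: 3.

3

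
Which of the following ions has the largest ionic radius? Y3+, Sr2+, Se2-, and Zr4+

Se2-

Isoelectronic series (36 e⁻ each). Size is set by nuclear charge: more protons means a smaller ion. Zr4+ (Z=40), Y3+ (Z=39), Sr2+ (Z=38), Se2- (Z=34).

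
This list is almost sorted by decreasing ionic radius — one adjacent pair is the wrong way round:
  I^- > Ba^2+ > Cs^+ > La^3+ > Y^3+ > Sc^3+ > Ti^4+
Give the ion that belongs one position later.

Ba^2+

Compare adjacent ions: they are isoelectronic (54 e⁻) and Ba has more protons than Cs (56 vs 55), making Ba^2+ smaller — yet in this decreasing list Ba^2+ sits before Cs^+. Nothing else is reversed, so Ba^2+ should move one place to the right.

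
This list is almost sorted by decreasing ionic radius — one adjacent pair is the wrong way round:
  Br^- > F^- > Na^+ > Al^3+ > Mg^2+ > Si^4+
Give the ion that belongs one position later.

Check each adjacent pair. Al^3+ and Mg^2+ are reversed: Al^3+ and Mg^2+ share 10 electrons; the higher nuclear charge on Al (Z=13) contracts it more, so Al^3+ < Mg^2+. No other neighbouring pair contradicts the periodic trends, so Al^3+ is the ion listed too early.

Al^3+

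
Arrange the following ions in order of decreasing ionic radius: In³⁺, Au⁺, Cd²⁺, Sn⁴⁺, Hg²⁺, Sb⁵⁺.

Au⁺ > Hg²⁺ > Cd²⁺ > In³⁺ > Sn⁴⁺ > Sb⁵⁺

Sb⁵⁺: 46 e⁻, Z=51, Sn⁴⁺: 46 e⁻, Z=50, In³⁺: 46 e⁻, Z=49, Cd²⁺: 46 e⁻, Z=48, Hg²⁺: 78 e⁻, Z=80, Au⁺: 78 e⁻, Z=79. Sb⁵⁺ < Sn⁴⁺ (both 46 e⁻, Z=51>50); Sn⁴⁺ < In³⁺ (both 46 e⁻, Z=50>49); In³⁺ < Cd²⁺ (isoelectronic, higher Z=49 is smaller); Cd²⁺ < Hg²⁺ (same group, period 5 vs 6); Hg²⁺ < Au⁺ (isoelectronic, higher Z=80 is smaller).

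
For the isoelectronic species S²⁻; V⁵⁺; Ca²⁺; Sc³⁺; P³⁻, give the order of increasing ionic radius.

All of these have 18 electrons (isoelectronic). With the same electron cloud, the ion with the most protons pulls it in tightest. Nuclear charges: V⁵⁺ (Z=23), Sc³⁺ (Z=21), Ca²⁺ (Z=20), S²⁻ (Z=16), P³⁻ (Z=15). Highest Z is smallest.

V⁵⁺ < Sc³⁺ < Ca²⁺ < S²⁻ < P³⁻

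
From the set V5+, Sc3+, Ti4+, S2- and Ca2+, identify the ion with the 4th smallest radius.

Isoelectronic series (18 e⁻ each). Size is set by nuclear charge: more protons means a smaller ion. V5+ (Z=23), Ti4+ (Z=22), Sc3+ (Z=21), Ca2+ (Z=20), S2- (Z=16).
Full ascending order: V5+ < Ti4+ < Sc3+ < Ca2+ < S2-. Counting from the smallest, position 4 is Ca2+.

Ca2+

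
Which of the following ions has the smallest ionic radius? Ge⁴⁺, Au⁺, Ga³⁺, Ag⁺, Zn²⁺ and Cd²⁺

Tabulating Z and e⁻: Ge⁴⁺: 28 e⁻, Z=32, Ga³⁺: 28 e⁻, Z=31, Zn²⁺: 28 e⁻, Z=30, Cd²⁺: 46 e⁻, Z=48, Ag⁺: 46 e⁻, Z=47, Au⁺: 78 e⁻, Z=79. Ge⁴⁺ < Ga³⁺ (both 28 e⁻, Z=32>31); Ga³⁺ < Zn²⁺ (isoelectronic, higher Z=31 is smaller); Zn²⁺ < Cd²⁺ (same group, period 4 vs 5); Cd²⁺ < Ag⁺ (both 46 e⁻, Z=48>47); Ag⁺ < Au⁺ (same group, 1 shell fewer).

Ge⁴⁺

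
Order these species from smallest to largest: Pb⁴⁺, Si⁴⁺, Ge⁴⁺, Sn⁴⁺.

Si⁴⁺ < Ge⁴⁺ < Sn⁴⁺ < Pb⁴⁺

All are in the same group with charge +4. Radius grows down the group as n (the outermost shell) increases.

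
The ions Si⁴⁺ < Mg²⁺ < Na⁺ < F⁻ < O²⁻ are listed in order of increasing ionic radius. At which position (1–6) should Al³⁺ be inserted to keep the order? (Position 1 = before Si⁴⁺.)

Isoelectronic series (10 e⁻ each). Size is set by nuclear charge: more protons means a smaller ion. Si⁴⁺ (Z=14), Al³⁺ (Z=13), Mg²⁺ (Z=12), Na⁺ (Z=11), F⁻ (Z=9), O²⁻ (Z=8).
The complete sequence is Si⁴⁺ < Al³⁺ < Mg²⁺ < Na⁺ < F⁻ < O²⁻. Al³⁺ sits at position 2.

2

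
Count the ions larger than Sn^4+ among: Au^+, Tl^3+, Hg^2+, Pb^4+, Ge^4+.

Tabulating Z and e⁻: Ge^4+: 28 e⁻, Z=32, Sn^4+: 46 e⁻, Z=50, Pb^4+: 78 e⁻, Z=82, Tl^3+: 78 e⁻, Z=81, Hg^2+: 78 e⁻, Z=80, Au^+: 78 e⁻, Z=79. Ge^4+ < Sn^4+ (same group, 1 shell fewer); Sn^4+ < Pb^4+ (same group, period 5 vs 6); Pb^4+ < Tl^3+ (both 78 e⁻, Z=82>81); Tl^3+ < Hg^2+ (both 78 e⁻, Z=81>80); Hg^2+ < Au^+ (isoelectronic, higher Z=80 is smaller).
Ordering all of them (including Sn^4+) by radius gives Ge^4+ < Sn^4+ < Pb^4+ < Tl^3+ < Hg^2+ < Au^+. That's 4.

4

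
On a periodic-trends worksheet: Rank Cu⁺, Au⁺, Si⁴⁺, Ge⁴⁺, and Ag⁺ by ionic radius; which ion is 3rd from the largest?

Cu⁺

Electron counts and nuclear charges: Si⁴⁺: 10 e⁻, Z=14, Ge⁴⁺: 28 e⁻, Z=32, Cu⁺: 28 e⁻, Z=29, Ag⁺: 46 e⁻, Z=47, Au⁺: 78 e⁻, Z=79. Si⁴⁺ < Ge⁴⁺ (same group, 1 shell fewer); Ge⁴⁺ < Cu⁺ (isoelectronic, higher Z=32 is smaller); Cu⁺ < Ag⁺ (same group, 1 shell fewer); Ag⁺ < Au⁺ (same group, period 5 vs 6).
Full ascending order: Si⁴⁺ < Ge⁴⁺ < Cu⁺ < Ag⁺ < Au⁺. Counting from the largest, position 3 is Cu⁺.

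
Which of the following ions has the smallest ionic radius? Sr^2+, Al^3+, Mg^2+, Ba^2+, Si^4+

Si^4+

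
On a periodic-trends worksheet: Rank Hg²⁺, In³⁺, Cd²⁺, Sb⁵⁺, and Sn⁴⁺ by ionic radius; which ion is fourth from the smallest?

Cd²⁺

Tabulating Z and e⁻: Sb⁵⁺ (Z=51, 46 e⁻), Sn⁴⁺ (Z=50, 46 e⁻), In³⁺ (Z=49, 46 e⁻), Cd²⁺ (Z=48, 46 e⁻), Hg²⁺ (Z=80, 78 e⁻). Sb⁵⁺ < Sn⁴⁺ (isoelectronic, higher Z=51 is smaller); Sn⁴⁺ < In³⁺ (both 46 e⁻, Z=50>49); In³⁺ < Cd²⁺ (both 46 e⁻, Z=49>48); Cd²⁺ < Hg²⁺ (same group, 1 shell fewer).
Ordering: Sb⁵⁺ < Sn⁴⁺ < In³⁺ < Cd²⁺ < Hg²⁺. The fourth smallest is Cd²⁺.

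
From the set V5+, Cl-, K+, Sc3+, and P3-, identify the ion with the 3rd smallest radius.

K+

Each ion has 18 electrons. The ranking follows nuclear charge in reverse — greater Z gives a smaller radius. V5+ (Z=23), Sc3+ (Z=21), K+ (Z=19), Cl- (Z=17), P3- (Z=15).
So the order is V5+ < Sc3+ < K+ < Cl- < P3-; the 3rd-smallest ion is K+.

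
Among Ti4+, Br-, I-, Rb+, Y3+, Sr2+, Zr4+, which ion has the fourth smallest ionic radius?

First list Z and electron count for each: Ti4+ has 18 e⁻ (Z=22), Zr4+ has 36 e⁻ (Z=40), Y3+ has 36 e⁻ (Z=39), Sr2+ has 36 e⁻ (Z=38), Rb+ has 36 e⁻ (Z=37), Br- has 36 e⁻ (Z=35), I- has 54 e⁻ (Z=53). Ti4+ < Zr4+ (same group, period 4 vs 5); Zr4+ < Y3+ (both 36 e⁻, Z=40>39); Y3+ < Sr2+ (both 36 e⁻, Z=39>38); Sr2+ < Rb+ (isoelectronic, higher Z=38 is smaller); Rb+ < Br- (isoelectronic, higher Z=37 is smaller); Br- < I- (same group, period 4 vs 5).
So the order is Ti4+ < Zr4+ < Y3+ < Sr2+ < Rb+ < Br- < I-; the 4th-smallest ion is Sr2+.

Sr2+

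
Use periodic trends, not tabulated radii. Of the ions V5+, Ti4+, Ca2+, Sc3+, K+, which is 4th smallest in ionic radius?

Ca2+

All of these have 18 electrons (isoelectronic). With the same electron cloud, the ion with the most protons pulls it in tightest. Nuclear charges: V5+ (Z=23), Ti4+ (Z=22), Sc3+ (Z=21), Ca2+ (Z=20), K+ (Z=19). Highest Z is smallest.
Ordering: V5+ < Ti4+ < Sc3+ < Ca2+ < K+. The 4th smallest is Ca2+.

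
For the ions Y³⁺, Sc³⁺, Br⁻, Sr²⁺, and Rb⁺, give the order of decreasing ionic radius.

Br⁻ > Rb⁺ > Sr²⁺ > Y³⁺ > Sc³⁺

First list Z and electron count for each: Sc³⁺ (Z=21, 18 e⁻), Y³⁺ (Z=39, 36 e⁻), Sr²⁺ (Z=38, 36 e⁻), Rb⁺ (Z=37, 36 e⁻), Br⁻ (Z=35, 36 e⁻). Sc³⁺ < Y³⁺ (same group, 1 shell fewer); Y³⁺ < Sr²⁺ (both 36 e⁻, Z=39>38); Sr²⁺ < Rb⁺ (both 36 e⁻, Z=38>37); Rb⁺ < Br⁻ (isoelectronic, higher Z=37 is smaller).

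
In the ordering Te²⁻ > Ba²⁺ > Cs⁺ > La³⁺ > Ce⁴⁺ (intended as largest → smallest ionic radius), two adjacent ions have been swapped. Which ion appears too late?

Cs⁺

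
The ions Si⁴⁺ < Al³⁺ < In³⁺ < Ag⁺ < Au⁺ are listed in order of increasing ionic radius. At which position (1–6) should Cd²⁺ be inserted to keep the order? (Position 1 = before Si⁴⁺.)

First list Z and electron count for each: Si⁴⁺ has 10 e⁻ (Z=14), Al³⁺ has 10 e⁻ (Z=13), In³⁺ has 46 e⁻ (Z=49), Cd²⁺ has 46 e⁻ (Z=48), Ag⁺ has 46 e⁻ (Z=47), Au⁺ has 78 e⁻ (Z=79). Si⁴⁺ < Al³⁺ (both 10 e⁻, Z=14>13); Al³⁺ < In³⁺ (same group, 2 shells fewer); In³⁺ < Cd²⁺ (isoelectronic, higher Z=49 is smaller); Cd²⁺ < Ag⁺ (both 46 e⁻, Z=48>47); Ag⁺ < Au⁺ (same group, period 5 vs 6).
With Cd²⁺ included the full order is Si⁴⁺ < Al³⁺ < In³⁺ < Cd²⁺ < Ag⁺ < Au⁺, so it takes position 4.

4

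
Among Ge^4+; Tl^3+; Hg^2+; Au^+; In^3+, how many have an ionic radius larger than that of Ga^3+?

Electron counts and nuclear charges: Ge^4+ has 28 e⁻ (Z=32), Ga^3+ has 28 e⁻ (Z=31), In^3+ has 46 e⁻ (Z=49), Tl^3+ has 78 e⁻ (Z=81), Hg^2+ has 78 e⁻ (Z=80), Au^+ has 78 e⁻ (Z=79). Ge^4+ < Ga^3+ (both 28 e⁻, Z=32>31); Ga^3+ < In^3+ (same group, 1 shell fewer); In^3+ < Tl^3+ (same group, period 5 vs 6); Tl^3+ < Hg^2+ (isoelectronic, higher Z=81 is smaller); Hg^2+ < Au^+ (isoelectronic, higher Z=80 is smaller).
Relative to Ga^3+, the ions that are larger are In^3+, Tl^3+, Hg^2+, Au^+. That's 4.

4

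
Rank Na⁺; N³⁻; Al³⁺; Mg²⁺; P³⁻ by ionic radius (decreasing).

P³⁻ > N³⁻ > Na⁺ > Mg²⁺ > Al³⁺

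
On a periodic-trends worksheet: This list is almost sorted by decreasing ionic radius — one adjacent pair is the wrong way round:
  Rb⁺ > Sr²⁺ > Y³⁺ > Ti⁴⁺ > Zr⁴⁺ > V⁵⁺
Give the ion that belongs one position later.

Ti⁴⁺

Scanning neighbour by neighbour, only Ti⁴⁺/Zr⁴⁺ violates a trend: same group and charge — period 4 sits above period 5, so Ti⁴⁺ is smaller. That makes Ti⁴⁺ the one sitting a position early relative to where it belongs.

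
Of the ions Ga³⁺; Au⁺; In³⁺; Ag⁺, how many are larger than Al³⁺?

4

Tabulating Z and e⁻: Al³⁺ (Z=13, 10 e⁻), Ga³⁺ (Z=31, 28 e⁻), In³⁺ (Z=49, 46 e⁻), Ag⁺ (Z=47, 46 e⁻), Au⁺ (Z=79, 78 e⁻). Al³⁺ < Ga³⁺ (same group, period 3 vs 4); Ga³⁺ < In³⁺ (same group, period 4 vs 5); In³⁺ < Ag⁺ (isoelectronic, higher Z=49 is smaller); Ag⁺ < Au⁺ (same group, period 5 vs 6).
Placing each against Al³⁺: smaller — none; larger — Ga³⁺, In³⁺, Ag⁺, Au⁺. Count: 4.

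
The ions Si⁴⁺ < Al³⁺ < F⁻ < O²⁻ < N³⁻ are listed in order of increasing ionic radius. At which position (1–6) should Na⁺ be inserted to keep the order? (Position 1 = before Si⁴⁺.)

Each ion has 10 electrons. The ranking follows nuclear charge in reverse — greater Z gives a smaller radius. Si⁴⁺ (Z=14), Al³⁺ (Z=13), Na⁺ (Z=11), F⁻ (Z=9), O²⁻ (Z=8), N³⁻ (Z=7).
With Na⁺ included the full order is Si⁴⁺ < Al³⁺ < Na⁺ < F⁻ < O²⁻ < N³⁻, so it takes position 3.

3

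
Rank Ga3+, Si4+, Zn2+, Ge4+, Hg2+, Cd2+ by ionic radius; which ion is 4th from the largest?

Tabulating Z and e⁻: Si4+ (Z=14, 10 e⁻), Ge4+ (Z=32, 28 e⁻), Ga3+ (Z=31, 28 e⁻), Zn2+ (Z=30, 28 e⁻), Cd2+ (Z=48, 46 e⁻), Hg2+ (Z=80, 78 e⁻). Si4+ < Ge4+ (same group, 1 shell fewer); Ge4+ < Ga3+ (both 28 e⁻, Z=32>31); Ga3+ < Zn2+ (isoelectronic, higher Z=31 is smaller); Zn2+ < Cd2+ (same group, period 4 vs 5); Cd2+ < Hg2+ (same group, 1 shell fewer).
Full ascending order: Si4+ < Ge4+ < Ga3+ < Zn2+ < Cd2+ < Hg2+. Counting from the largest, position 4 is Ga3+.

Ga3+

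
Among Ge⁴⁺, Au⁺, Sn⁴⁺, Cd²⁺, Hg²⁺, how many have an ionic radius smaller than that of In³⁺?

2

First list Z and electron count for each: Ge⁴⁺ has 28 e⁻ (Z=32), Sn⁴⁺ has 46 e⁻ (Z=50), In³⁺ has 46 e⁻ (Z=49), Cd²⁺ has 46 e⁻ (Z=48), Hg²⁺ has 78 e⁻ (Z=80), Au⁺ has 78 e⁻ (Z=79). Ge⁴⁺ < Sn⁴⁺ (same group, 1 shell fewer); Sn⁴⁺ < In³⁺ (isoelectronic, higher Z=50 is smaller); In³⁺ < Cd²⁺ (isoelectronic, higher Z=49 is smaller); Cd²⁺ < Hg²⁺ (same group, 1 shell fewer); Hg²⁺ < Au⁺ (both 78 e⁻, Z=80>79).
Ordering all of them (including In³⁺) by radius gives Ge⁴⁺ < Sn⁴⁺ < In³⁺ < Cd²⁺ < Hg²⁺ < Au⁺. Count: 2.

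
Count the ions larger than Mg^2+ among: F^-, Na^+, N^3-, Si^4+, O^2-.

All of these have 10 electrons (isoelectronic). With the same electron cloud, the ion with the most protons pulls it in tightest. Nuclear charges: Si^4+ (Z=14), Mg^2+ (Z=12), Na^+ (Z=11), F^- (Z=9), O^2- (Z=8), N^3- (Z=7). Highest Z is smallest.
Overall: Si^4+ < Mg^2+ < Na^+ < F^- < O^2- < N^3-. Mg^2+ has 1 below it and 4 above. That's 4.

4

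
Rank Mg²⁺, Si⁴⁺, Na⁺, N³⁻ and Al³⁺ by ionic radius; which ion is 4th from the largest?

Al³⁺

All of these have 10 electrons (isoelectronic). With the same electron cloud, the ion with the most protons pulls it in tightest. Nuclear charges: Si⁴⁺ (Z=14), Al³⁺ (Z=13), Mg²⁺ (Z=12), Na⁺ (Z=11), N³⁻ (Z=7). Highest Z is smallest.
So the order is Si⁴⁺ < Al³⁺ < Mg²⁺ < Na⁺ < N³⁻; the 4th-largest ion is Al³⁺.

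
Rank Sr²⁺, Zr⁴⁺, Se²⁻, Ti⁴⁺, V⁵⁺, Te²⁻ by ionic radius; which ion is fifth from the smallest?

Electron counts and nuclear charges: V⁵⁺ has 18 e⁻ (Z=23), Ti⁴⁺ has 18 e⁻ (Z=22), Zr⁴⁺ has 36 e⁻ (Z=40), Sr²⁺ has 36 e⁻ (Z=38), Se²⁻ has 36 e⁻ (Z=34), Te²⁻ has 54 e⁻ (Z=52). V⁵⁺ < Ti⁴⁺ (both 18 e⁻, Z=23>22); Ti⁴⁺ < Zr⁴⁺ (same group, 1 shell fewer); Zr⁴⁺ < Sr²⁺ (isoelectronic, higher Z=40 is smaller); Sr²⁺ < Se²⁻ (both 36 e⁻, Z=38>34); Se²⁻ < Te²⁻ (same group, period 4 vs 5).
Full ascending order: V⁵⁺ < Ti⁴⁺ < Zr⁴⁺ < Sr²⁺ < Se²⁻ < Te²⁻. Counting from the smallest, position 5 is Se²⁻.

Se²⁻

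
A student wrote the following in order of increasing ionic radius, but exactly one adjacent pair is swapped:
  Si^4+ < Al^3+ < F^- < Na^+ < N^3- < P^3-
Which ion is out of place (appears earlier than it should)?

Scanning neighbour by neighbour, only F^-/Na^+ violates a trend: Na^+ and F^- share 10 electrons; the higher nuclear charge on Na (Z=11) contracts it more, so Na^+ < F^-. That makes F^- the one sitting a position early relative to where it belongs.

F^-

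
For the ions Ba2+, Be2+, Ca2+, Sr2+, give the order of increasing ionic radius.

Same group, same charge. Going down the group adds an extra shell of electrons, so the ion gets larger: Be2+ is highest in the group and smallest.

Be2+ < Ca2+ < Sr2+ < Ba2+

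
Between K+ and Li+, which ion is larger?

K+

All are in the same group with charge +1. Radius grows down the group as n (the outermost shell) increases.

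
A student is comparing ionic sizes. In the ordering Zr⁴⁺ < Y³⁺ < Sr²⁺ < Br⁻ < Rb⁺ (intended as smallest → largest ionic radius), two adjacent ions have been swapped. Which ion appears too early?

The pair Br⁻, Rb⁺ is the wrong way round — Rb⁺ and Br⁻ share 36 electrons; the higher nuclear charge on Rb (Z=37) contracts it more, so Rb⁺ < Br⁻. All other adjacent pairs agree with periodic trends, so Br⁻ is the misplaced ion.

Br⁻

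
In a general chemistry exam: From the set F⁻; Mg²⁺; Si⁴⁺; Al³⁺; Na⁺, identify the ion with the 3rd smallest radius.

These species are isoelectronic with 10 electrons. The only difference is the number of protons: Si⁴⁺ (Z=14), Al³⁺ (Z=13), Mg²⁺ (Z=12), Na⁺ (Z=11), F⁻ (Z=9). The strongest nuclear pull (Si⁴⁺) gives the smallest ion.
Ordering: Si⁴⁺ < Al³⁺ < Mg²⁺ < Na⁺ < F⁻. The 3rd smallest is Mg²⁺.

Mg²⁺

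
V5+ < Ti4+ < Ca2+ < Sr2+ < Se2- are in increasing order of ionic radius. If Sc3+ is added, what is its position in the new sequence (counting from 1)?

V5+: 18 e⁻, Z=23, Ti4+: 18 e⁻, Z=22, Sc3+: 18 e⁻, Z=21, Ca2+: 18 e⁻, Z=20, Sr2+: 36 e⁻, Z=38, Se2-: 36 e⁻, Z=34. V5+ < Ti4+ (both 18 e⁻, Z=23>22); Ti4+ < Sc3+ (isoelectronic, higher Z=22 is smaller); Sc3+ < Ca2+ (both 18 e⁻, Z=21>20); Ca2+ < Sr2+ (same group, period 4 vs 5); Sr2+ < Se2- (isoelectronic, higher Z=38 is smaller).
Putting Sc3+ in gives V5+ < Ti4+ < Sc3+ < Ca2+ < Sr2+ < Se2-; it lands at slot 3.

3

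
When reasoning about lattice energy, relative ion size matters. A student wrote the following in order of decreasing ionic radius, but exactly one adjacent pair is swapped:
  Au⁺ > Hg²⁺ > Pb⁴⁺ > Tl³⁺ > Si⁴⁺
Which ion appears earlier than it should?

The pair Pb⁴⁺, Tl³⁺ is the wrong way round — they are isoelectronic (78 e⁻) and Pb has more protons than Tl (82 vs 81), making Pb⁴⁺ smaller. All other adjacent pairs agree with periodic trends, so Pb⁴⁺ is the misplaced ion.

Pb⁴⁺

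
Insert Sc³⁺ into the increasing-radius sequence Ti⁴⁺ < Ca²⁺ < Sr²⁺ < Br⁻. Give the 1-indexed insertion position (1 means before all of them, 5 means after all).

2

First list Z and electron count for each: Ti⁴⁺ (Z=22, 18 e⁻), Sc³⁺ (Z=21, 18 e⁻), Ca²⁺ (Z=20, 18 e⁻), Sr²⁺ (Z=38, 36 e⁻), Br⁻ (Z=35, 36 e⁻). Ti⁴⁺ < Sc³⁺ (both 18 e⁻, Z=22>21); Sc³⁺ < Ca²⁺ (isoelectronic, higher Z=21 is smaller); Ca²⁺ < Sr²⁺ (same group, 1 shell fewer); Sr²⁺ < Br⁻ (isoelectronic, higher Z=38 is smaller).
The complete sequence is Ti⁴⁺ < Sc³⁺ < Ca²⁺ < Sr²⁺ < Br⁻. Sc³⁺ sits at position 2.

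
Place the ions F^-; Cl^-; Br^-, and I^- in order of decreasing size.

I^- > Br^- > Cl^- > F^-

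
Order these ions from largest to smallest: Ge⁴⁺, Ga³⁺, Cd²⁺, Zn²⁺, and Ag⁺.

Ag⁺ > Cd²⁺ > Zn²⁺ > Ga³⁺ > Ge⁴⁺

First list Z and electron count for each: Ge⁴⁺: 28 e⁻, Z=32, Ga³⁺: 28 e⁻, Z=31, Zn²⁺: 28 e⁻, Z=30, Cd²⁺: 46 e⁻, Z=48, Ag⁺: 46 e⁻, Z=47. Ge⁴⁺ < Ga³⁺ (both 28 e⁻, Z=32>31); Ga³⁺ < Zn²⁺ (both 28 e⁻, Z=31>30); Zn²⁺ < Cd²⁺ (same group, 1 shell fewer); Cd²⁺ < Ag⁺ (both 46 e⁻, Z=48>47).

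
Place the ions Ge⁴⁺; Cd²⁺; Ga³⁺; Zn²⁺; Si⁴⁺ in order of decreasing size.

Work out protons and electrons: Si⁴⁺ has 10 e⁻ (Z=14), Ge⁴⁺ has 28 e⁻ (Z=32), Ga³⁺ has 28 e⁻ (Z=31), Zn²⁺ has 28 e⁻ (Z=30), Cd²⁺ has 46 e⁻ (Z=48). Si⁴⁺ < Ge⁴⁺ (same group, period 3 vs 4); Ge⁴⁺ < Ga³⁺ (both 28 e⁻, Z=32>31); Ga³⁺ < Zn²⁺ (both 28 e⁻, Z=31>30); Zn²⁺ < Cd²⁺ (same group, period 4 vs 5).

Cd²⁺ > Zn²⁺ > Ga³⁺ > Ge⁴⁺ > Si⁴⁺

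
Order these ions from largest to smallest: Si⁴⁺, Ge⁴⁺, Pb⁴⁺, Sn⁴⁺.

Same group, same charge. Going down the group adds an extra shell of electrons, so the ion gets larger: Si⁴⁺ is highest in the group and smallest.

Pb⁴⁺ > Sn⁴⁺ > Ge⁴⁺ > Si⁴⁺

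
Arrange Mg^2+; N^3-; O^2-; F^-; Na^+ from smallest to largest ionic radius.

Mg^2+ < Na^+ < F^- < O^2- < N^3-

Each ion has 10 electrons. The ranking follows nuclear charge in reverse — greater Z gives a smaller radius. Mg^2+ (Z=12), Na^+ (Z=11), F^- (Z=9), O^2- (Z=8), N^3- (Z=7).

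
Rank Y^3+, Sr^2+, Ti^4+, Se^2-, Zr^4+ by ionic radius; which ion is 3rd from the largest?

First list Z and electron count for each: Ti^4+: 18 e⁻, Z=22, Zr^4+: 36 e⁻, Z=40, Y^3+: 36 e⁻, Z=39, Sr^2+: 36 e⁻, Z=38, Se^2-: 36 e⁻, Z=34. Ti^4+ < Zr^4+ (same group, 1 shell fewer); Zr^4+ < Y^3+ (isoelectronic, higher Z=40 is smaller); Y^3+ < Sr^2+ (both 36 e⁻, Z=39>38); Sr^2+ < Se^2- (both 36 e⁻, Z=38>34).
So the order is Ti^4+ < Zr^4+ < Y^3+ < Sr^2+ < Se^2-; the 3rd-largest ion is Y^3+.

Y^3+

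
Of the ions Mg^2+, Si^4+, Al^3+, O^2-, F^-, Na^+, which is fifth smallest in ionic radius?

F^-

These species are isoelectronic with 10 electrons. The only difference is the number of protons: Si^4+ (Z=14), Al^3+ (Z=13), Mg^2+ (Z=12), Na^+ (Z=11), F^- (Z=9), O^2- (Z=8). The strongest nuclear pull (Si^4+) gives the smallest ion.
Ordering: Si^4+ < Al^3+ < Mg^2+ < Na^+ < F^- < O^2-. The fifth smallest is F^-.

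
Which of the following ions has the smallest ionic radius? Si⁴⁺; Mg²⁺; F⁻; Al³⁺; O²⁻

Si⁴⁺

Each ion has 10 electrons. The ranking follows nuclear charge in reverse — greater Z gives a smaller radius. Si⁴⁺ (Z=14), Al³⁺ (Z=13), Mg²⁺ (Z=12), F⁻ (Z=9), O²⁻ (Z=8).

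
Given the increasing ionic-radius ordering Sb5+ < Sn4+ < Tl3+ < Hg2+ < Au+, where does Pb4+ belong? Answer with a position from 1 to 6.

3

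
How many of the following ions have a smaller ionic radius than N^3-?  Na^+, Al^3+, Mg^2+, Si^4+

4

Isoelectronic series (10 e⁻ each). Size is set by nuclear charge: more protons means a smaller ion. Si^4+ (Z=14), Al^3+ (Z=13), Mg^2+ (Z=12), Na^+ (Z=11), N^3- (Z=7).
Overall: Si^4+ < Al^3+ < Mg^2+ < Na^+ < N^3-. N^3- has 4 below it and 0 above. That's 4.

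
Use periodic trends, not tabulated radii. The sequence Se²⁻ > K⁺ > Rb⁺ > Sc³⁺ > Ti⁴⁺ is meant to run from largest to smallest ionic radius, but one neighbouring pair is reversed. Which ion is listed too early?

K⁺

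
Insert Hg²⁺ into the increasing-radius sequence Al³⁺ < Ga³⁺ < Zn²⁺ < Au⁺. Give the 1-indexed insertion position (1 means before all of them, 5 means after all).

Work out protons and electrons: Al³⁺ has 10 e⁻ (Z=13), Ga³⁺ has 28 e⁻ (Z=31), Zn²⁺ has 28 e⁻ (Z=30), Hg²⁺ has 78 e⁻ (Z=80), Au⁺ has 78 e⁻ (Z=79). Al³⁺ < Ga³⁺ (same group, period 3 vs 4); Ga³⁺ < Zn²⁺ (both 28 e⁻, Z=31>30); Zn²⁺ < Hg²⁺ (same group, 2 shells fewer); Hg²⁺ < Au⁺ (isoelectronic, higher Z=80 is smaller).
The complete sequence is Al³⁺ < Ga³⁺ < Zn²⁺ < Hg²⁺ < Au⁺. Hg²⁺ sits at position 4.

4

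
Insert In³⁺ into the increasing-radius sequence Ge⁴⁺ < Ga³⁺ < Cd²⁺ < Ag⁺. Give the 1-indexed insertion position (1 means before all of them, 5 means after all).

3

Work out protons and electrons: Ge⁴⁺ has 28 e⁻ (Z=32), Ga³⁺ has 28 e⁻ (Z=31), In³⁺ has 46 e⁻ (Z=49), Cd²⁺ has 46 e⁻ (Z=48), Ag⁺ has 46 e⁻ (Z=47). Ge⁴⁺ < Ga³⁺ (isoelectronic, higher Z=32 is smaller); Ga³⁺ < In³⁺ (same group, 1 shell fewer); In³⁺ < Cd²⁺ (both 46 e⁻, Z=49>48); Cd²⁺ < Ag⁺ (both 46 e⁻, Z=48>47).
Merged order: Ge⁴⁺ < Ga³⁺ < In³⁺ < Cd²⁺ < Ag⁺ — In³⁺ is number 3.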